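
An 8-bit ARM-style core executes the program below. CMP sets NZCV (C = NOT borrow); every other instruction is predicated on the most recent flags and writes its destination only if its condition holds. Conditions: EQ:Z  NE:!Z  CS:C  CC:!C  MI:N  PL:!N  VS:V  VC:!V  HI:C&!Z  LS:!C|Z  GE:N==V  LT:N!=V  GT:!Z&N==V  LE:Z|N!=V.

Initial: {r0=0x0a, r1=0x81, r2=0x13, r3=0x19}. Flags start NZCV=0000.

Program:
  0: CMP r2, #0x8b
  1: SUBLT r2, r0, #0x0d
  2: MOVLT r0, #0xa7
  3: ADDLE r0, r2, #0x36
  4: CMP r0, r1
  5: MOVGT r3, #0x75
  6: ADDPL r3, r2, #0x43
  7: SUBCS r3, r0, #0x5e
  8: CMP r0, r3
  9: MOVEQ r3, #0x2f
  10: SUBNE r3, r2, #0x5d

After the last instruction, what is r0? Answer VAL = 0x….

VAL = 0x0a

0: ✓ CMP  NZCV=1001
1: · SUBLT
2: · MOVLT
3: · ADDLE
4: ✓ CMP  NZCV=1001
5: ✓ MOVGT  r3←0x75
6: · ADDPL
7: · SUBCS
8: ✓ CMP  NZCV=1000
9: · MOVEQ
10: ✓ SUBNE  r3←0xb6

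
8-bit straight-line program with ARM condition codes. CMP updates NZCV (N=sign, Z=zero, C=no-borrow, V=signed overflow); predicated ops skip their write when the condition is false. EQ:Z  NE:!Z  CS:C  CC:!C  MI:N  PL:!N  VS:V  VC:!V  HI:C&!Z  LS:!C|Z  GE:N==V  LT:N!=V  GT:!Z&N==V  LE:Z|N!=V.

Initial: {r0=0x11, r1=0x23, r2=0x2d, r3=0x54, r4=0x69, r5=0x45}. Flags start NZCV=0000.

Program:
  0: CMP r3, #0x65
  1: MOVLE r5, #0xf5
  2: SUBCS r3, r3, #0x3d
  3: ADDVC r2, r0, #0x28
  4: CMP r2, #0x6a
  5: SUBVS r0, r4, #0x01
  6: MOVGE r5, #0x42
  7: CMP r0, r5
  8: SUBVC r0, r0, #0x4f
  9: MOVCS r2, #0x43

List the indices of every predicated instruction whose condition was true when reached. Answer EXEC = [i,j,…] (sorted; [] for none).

EXEC = [1,3,8]

0: ✓ CMP  NZCV=1000
1: ✓ MOVLE  r5←0xf5
2: · SUBCS
3: ✓ ADDVC  r2←0x39
4: ✓ CMP  NZCV=1000
5: · SUBVS
6: · MOVGE
7: ✓ CMP  NZCV=0000
8: ✓ SUBVC  r0←0xc2
9: · MOVCS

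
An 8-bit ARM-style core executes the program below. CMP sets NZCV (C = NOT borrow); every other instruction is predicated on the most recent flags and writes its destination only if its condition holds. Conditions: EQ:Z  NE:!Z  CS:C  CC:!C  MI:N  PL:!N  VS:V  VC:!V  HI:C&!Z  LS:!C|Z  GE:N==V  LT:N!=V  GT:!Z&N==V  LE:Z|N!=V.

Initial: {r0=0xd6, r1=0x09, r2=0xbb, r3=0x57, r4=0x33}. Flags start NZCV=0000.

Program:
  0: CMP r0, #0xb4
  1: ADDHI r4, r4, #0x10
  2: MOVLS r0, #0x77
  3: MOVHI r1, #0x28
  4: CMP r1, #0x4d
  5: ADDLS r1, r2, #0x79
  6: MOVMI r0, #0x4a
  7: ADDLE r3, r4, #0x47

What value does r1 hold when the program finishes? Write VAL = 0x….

0: ✓ CMP  NZCV=0010
1: ✓ ADDHI  r4←0x43
2: · MOVLS
3: ✓ MOVHI  r1←0x28
4: ✓ CMP  NZCV=1000
5: ✓ ADDLS  r1←0x34
6: ✓ MOVMI  r0←0x4a
7: ✓ ADDLE  r3←0x8a

VAL = 0x34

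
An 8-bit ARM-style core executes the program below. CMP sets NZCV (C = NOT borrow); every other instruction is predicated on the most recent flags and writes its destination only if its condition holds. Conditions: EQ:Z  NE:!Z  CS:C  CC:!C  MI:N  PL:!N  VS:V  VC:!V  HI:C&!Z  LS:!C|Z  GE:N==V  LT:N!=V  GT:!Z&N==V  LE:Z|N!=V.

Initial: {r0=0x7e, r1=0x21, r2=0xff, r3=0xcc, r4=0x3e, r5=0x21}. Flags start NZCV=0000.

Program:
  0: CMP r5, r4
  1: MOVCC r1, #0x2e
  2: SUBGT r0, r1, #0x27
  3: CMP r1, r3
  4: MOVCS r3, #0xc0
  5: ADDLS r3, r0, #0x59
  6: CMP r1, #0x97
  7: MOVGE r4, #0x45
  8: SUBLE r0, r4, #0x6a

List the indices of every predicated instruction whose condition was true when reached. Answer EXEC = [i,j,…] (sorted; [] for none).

EXEC = [1,5,7]

[0] flags=1000 → (cmp)
[1] flags=1000 CC?T → r1=0x2e
[2] flags=1000 GT?F → skip
[3] flags=0000 → (cmp)
[4] flags=0000 CS?F → skip
[5] flags=0000 LS?T → r3=0xd7
[6] flags=1001 → (cmp)
[7] flags=1001 GE?T → r4=0x45
[8] flags=1001 LE?F → skip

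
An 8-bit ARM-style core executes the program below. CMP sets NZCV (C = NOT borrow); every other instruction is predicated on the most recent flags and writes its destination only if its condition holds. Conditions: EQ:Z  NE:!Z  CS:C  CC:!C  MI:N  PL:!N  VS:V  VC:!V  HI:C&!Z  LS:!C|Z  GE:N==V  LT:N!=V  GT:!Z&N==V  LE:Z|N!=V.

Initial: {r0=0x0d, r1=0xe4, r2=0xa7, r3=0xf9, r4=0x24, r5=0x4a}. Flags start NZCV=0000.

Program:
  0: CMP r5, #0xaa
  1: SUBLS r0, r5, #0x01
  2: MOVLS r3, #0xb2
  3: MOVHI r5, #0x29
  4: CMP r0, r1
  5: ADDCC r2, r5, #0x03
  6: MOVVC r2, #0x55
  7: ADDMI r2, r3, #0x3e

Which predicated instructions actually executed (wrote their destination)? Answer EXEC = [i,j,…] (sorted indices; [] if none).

[0] flags=1001 → (cmp)
[1] flags=1001 LS?T → r0=0x49
[2] flags=1001 LS?T → r3=0xb2
[3] flags=1001 HI?F → skip
[4] flags=0000 → (cmp)
[5] flags=0000 CC?T → r2=0x4d
[6] flags=0000 VC?T → r2=0x55
[7] flags=0000 MI?F → skip

EXEC = [1,2,5,6]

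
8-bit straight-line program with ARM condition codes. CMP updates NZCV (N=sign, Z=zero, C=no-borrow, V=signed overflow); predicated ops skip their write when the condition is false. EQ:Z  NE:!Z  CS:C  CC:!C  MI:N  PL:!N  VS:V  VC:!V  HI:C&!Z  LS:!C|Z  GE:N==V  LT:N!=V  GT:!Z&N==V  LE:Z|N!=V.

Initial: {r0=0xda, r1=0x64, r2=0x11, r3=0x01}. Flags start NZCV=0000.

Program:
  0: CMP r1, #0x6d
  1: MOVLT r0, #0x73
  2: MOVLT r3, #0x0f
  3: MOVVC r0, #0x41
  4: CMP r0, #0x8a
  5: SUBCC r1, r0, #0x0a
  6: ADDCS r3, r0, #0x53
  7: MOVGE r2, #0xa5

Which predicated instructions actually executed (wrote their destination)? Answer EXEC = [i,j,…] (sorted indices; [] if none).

EXEC = [1,2,3,5,7]

[0] flags=1000 → (cmp)
[1] flags=1000 LT?T → r0=0x73
[2] flags=1000 LT?T → r3=0x0f
[3] flags=1000 VC?T → r0=0x41
[4] flags=1001 → (cmp)
[5] flags=1001 CC?T → r1=0x37
[6] flags=1001 CS?F → skip
[7] flags=1001 GE?T → r2=0xa5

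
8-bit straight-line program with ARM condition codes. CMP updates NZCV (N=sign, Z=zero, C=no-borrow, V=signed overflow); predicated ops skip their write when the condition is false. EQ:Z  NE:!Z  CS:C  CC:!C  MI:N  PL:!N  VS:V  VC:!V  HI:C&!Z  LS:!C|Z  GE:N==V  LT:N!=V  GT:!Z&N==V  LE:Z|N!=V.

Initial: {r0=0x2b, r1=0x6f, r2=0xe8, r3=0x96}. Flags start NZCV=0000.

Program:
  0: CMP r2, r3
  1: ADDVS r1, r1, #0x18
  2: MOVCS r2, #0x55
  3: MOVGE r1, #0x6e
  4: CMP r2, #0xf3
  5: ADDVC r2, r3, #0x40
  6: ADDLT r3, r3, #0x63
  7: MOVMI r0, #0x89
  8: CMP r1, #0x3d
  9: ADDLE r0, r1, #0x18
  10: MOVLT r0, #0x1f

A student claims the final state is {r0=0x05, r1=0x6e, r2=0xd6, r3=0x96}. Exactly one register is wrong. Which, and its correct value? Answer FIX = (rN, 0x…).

[0] flags=0010 → (cmp)
[1] flags=0010 VS?F → skip
[2] flags=0010 CS?T → r2=0x55
[3] flags=0010 GE?T → r1=0x6e
[4] flags=0000 → (cmp)
[5] flags=0000 VC?T → r2=0xd6
[6] flags=0000 LT?F → skip
[7] flags=0000 MI?F → skip
[8] flags=0010 → (cmp)
[9] flags=0010 LE?F → skip
[10] flags=0010 LT?F → skip

FIX = (r0, 0x2b)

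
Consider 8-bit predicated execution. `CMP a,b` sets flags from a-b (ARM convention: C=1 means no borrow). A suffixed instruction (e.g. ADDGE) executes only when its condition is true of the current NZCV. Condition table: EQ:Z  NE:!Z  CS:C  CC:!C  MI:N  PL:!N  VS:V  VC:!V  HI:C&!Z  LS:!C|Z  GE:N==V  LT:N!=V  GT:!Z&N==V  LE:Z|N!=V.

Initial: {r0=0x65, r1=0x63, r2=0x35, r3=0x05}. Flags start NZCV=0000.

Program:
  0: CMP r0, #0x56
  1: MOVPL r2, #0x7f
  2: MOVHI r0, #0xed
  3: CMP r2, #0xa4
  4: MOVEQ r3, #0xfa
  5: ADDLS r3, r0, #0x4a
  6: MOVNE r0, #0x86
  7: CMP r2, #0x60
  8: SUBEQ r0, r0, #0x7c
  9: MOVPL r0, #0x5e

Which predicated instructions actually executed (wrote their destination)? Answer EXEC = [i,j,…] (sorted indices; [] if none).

EXEC = [1,2,5,6,9]

[0] flags=0010 → (cmp)
[1] flags=0010 PL?T → r2=0x7f
[2] flags=0010 HI?T → r0=0xed
[3] flags=1001 → (cmp)
[4] flags=1001 EQ?F → skip
[5] flags=1001 LS?T → r3=0x37
[6] flags=1001 NE?T → r0=0x86
[7] flags=0010 → (cmp)
[8] flags=0010 EQ?F → skip
[9] flags=0010 PL?T → r0=0x5e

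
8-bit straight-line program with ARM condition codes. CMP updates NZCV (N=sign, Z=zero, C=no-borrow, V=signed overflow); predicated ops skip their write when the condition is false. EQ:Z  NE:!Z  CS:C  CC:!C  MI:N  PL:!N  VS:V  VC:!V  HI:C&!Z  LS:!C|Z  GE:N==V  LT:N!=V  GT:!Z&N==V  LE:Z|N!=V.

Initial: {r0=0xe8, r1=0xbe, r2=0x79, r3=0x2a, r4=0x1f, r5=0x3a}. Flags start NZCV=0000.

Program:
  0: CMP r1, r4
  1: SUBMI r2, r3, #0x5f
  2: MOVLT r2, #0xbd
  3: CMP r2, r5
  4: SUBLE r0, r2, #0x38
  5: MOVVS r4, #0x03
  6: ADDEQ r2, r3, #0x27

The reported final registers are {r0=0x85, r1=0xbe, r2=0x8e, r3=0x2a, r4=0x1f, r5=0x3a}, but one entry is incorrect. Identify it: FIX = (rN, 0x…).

[0] flags=1010 → (cmp)
[1] flags=1010 MI?T → r2=0xcb
[2] flags=1010 LT?T → r2=0xbd
[3] flags=1010 → (cmp)
[4] flags=1010 LE?T → r0=0x85
[5] flags=1010 VS?F → skip
[6] flags=1010 EQ?F → skip

FIX = (r2, 0xbd)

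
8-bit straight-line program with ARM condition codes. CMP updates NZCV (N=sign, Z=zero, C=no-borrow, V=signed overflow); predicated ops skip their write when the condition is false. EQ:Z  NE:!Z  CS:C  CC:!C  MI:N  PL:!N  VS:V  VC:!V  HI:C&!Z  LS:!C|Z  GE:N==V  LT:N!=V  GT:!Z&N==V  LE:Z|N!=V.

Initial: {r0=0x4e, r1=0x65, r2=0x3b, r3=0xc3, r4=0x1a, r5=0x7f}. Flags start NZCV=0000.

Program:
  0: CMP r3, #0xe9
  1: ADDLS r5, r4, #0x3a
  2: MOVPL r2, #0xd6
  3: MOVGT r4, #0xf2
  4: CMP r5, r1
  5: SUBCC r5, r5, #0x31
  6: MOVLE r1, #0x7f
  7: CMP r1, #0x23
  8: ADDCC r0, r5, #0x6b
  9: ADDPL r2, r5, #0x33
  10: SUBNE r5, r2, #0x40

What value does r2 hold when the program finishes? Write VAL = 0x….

VAL = 0x56

0: ✓ CMP  NZCV=1000
1: ✓ ADDLS  r5←0x54
2: · MOVPL
3: · MOVGT
4: ✓ CMP  NZCV=1000
5: ✓ SUBCC  r5←0x23
6: ✓ MOVLE  r1←0x7f
7: ✓ CMP  NZCV=0010
8: · ADDCC
9: ✓ ADDPL  r2←0x56
10: ✓ SUBNE  r5←0x16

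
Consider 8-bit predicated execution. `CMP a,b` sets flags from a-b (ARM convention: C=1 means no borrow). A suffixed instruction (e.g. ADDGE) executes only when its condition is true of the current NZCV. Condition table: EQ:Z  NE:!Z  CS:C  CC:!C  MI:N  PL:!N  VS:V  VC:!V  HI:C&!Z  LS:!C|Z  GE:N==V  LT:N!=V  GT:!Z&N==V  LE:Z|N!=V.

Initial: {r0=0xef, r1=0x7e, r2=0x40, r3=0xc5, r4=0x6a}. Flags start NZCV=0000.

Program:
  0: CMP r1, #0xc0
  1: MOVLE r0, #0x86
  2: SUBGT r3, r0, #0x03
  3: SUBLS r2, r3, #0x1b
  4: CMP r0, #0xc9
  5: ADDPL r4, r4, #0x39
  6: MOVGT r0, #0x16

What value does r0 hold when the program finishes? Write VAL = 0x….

[0] flags=1001 → (cmp)
[1] flags=1001 LE?F → skip
[2] flags=1001 GT?T → r3=0xec
[3] flags=1001 LS?T → r2=0xd1
[4] flags=0010 → (cmp)
[5] flags=0010 PL?T → r4=0xa3
[6] flags=0010 GT?T → r0=0x16

VAL = 0x16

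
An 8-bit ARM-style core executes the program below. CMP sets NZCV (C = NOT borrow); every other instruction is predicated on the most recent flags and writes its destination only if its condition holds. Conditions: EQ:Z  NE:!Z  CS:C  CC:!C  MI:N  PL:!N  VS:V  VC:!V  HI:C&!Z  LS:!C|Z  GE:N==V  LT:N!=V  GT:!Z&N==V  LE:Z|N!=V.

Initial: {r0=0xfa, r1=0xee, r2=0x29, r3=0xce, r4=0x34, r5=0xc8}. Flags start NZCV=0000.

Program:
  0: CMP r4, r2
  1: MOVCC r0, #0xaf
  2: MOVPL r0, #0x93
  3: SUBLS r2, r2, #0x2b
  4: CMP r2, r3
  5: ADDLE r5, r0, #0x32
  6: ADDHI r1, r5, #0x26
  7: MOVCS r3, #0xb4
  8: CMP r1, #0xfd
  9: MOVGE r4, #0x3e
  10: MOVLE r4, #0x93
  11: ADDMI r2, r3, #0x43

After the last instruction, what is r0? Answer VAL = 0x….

VAL = 0x93

0: ✓ CMP  NZCV=0010
1: · MOVCC
2: ✓ MOVPL  r0←0x93
3: · SUBLS
4: ✓ CMP  NZCV=0000
5: · ADDLE
6: · ADDHI
7: · MOVCS
8: ✓ CMP  NZCV=1000
9: · MOVGE
10: ✓ MOVLE  r4←0x93
11: ✓ ADDMI  r2←0x11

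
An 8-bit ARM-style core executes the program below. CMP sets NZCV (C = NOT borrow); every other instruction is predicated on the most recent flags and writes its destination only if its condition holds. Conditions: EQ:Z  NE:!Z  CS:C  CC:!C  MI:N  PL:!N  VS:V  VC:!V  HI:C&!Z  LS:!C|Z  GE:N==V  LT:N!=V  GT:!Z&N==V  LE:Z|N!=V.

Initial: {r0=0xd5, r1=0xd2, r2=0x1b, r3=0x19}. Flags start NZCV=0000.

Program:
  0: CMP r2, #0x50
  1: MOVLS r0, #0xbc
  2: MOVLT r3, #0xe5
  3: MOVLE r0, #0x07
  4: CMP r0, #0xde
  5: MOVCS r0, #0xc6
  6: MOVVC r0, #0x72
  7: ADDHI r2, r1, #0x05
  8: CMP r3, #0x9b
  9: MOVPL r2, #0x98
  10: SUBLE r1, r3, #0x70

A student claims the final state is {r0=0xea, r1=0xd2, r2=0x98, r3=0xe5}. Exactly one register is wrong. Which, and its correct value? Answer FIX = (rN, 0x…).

FIX = (r0, 0x72)

0: ✓ CMP  NZCV=1000
1: ✓ MOVLS  r0←0xbc
2: ✓ MOVLT  r3←0xe5
3: ✓ MOVLE  r0←0x07
4: ✓ CMP  NZCV=0000
5: · MOVCS
6: ✓ MOVVC  r0←0x72
7: · ADDHI
8: ✓ CMP  NZCV=0010
9: ✓ MOVPL  r2←0x98
10: · SUBLE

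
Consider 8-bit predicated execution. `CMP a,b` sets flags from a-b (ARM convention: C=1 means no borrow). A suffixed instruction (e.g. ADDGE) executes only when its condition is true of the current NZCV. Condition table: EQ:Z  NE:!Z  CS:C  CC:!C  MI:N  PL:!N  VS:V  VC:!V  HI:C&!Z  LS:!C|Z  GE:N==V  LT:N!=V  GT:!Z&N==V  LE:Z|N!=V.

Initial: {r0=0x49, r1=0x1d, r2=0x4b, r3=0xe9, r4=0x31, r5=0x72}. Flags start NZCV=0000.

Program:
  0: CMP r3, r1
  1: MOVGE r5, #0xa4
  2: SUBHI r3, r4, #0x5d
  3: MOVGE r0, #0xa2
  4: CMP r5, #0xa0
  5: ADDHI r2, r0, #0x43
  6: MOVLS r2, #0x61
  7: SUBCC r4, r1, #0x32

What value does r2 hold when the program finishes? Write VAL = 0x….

[0] flags=1010 → (cmp)
[1] flags=1010 GE?F → skip
[2] flags=1010 HI?T → r3=0xd4
[3] flags=1010 GE?F → skip
[4] flags=1001 → (cmp)
[5] flags=1001 HI?F → skip
[6] flags=1001 LS?T → r2=0x61
[7] flags=1001 CC?T → r4=0xeb

VAL = 0x61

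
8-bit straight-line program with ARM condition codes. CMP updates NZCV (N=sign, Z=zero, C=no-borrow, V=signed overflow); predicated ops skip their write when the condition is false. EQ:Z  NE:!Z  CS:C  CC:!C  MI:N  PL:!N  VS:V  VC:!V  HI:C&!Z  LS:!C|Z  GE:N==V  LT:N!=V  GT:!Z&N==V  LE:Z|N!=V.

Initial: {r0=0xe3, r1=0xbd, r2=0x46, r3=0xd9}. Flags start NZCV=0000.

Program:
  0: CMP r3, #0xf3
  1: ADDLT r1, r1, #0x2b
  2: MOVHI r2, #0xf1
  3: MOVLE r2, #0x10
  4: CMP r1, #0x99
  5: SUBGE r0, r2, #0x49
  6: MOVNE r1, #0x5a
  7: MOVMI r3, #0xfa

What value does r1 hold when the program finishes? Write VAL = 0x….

VAL = 0x5a

0: ✓ CMP  NZCV=1000
1: ✓ ADDLT  r1←0xe8
2: · MOVHI
3: ✓ MOVLE  r2←0x10
4: ✓ CMP  NZCV=0010
5: ✓ SUBGE  r0←0xc7
6: ✓ MOVNE  r1←0x5a
7: · MOVMI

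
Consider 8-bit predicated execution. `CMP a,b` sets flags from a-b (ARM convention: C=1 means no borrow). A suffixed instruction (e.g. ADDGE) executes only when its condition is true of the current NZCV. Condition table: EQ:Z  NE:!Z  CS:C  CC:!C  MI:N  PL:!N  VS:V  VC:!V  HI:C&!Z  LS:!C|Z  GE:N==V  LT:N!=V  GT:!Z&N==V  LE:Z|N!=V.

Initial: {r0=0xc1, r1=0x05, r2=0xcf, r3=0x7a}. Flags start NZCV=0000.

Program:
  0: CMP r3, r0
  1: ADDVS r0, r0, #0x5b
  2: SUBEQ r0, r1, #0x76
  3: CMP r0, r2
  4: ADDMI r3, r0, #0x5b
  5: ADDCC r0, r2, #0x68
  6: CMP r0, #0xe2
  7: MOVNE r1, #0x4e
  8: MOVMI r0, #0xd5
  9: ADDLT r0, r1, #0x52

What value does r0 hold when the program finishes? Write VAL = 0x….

VAL = 0x37

0: ✓ CMP  NZCV=1001
1: ✓ ADDVS  r0←0x1c
2: · SUBEQ
3: ✓ CMP  NZCV=0000
4: · ADDMI
5: ✓ ADDCC  r0←0x37
6: ✓ CMP  NZCV=0000
7: ✓ MOVNE  r1←0x4e
8: · MOVMI
9: · ADDLT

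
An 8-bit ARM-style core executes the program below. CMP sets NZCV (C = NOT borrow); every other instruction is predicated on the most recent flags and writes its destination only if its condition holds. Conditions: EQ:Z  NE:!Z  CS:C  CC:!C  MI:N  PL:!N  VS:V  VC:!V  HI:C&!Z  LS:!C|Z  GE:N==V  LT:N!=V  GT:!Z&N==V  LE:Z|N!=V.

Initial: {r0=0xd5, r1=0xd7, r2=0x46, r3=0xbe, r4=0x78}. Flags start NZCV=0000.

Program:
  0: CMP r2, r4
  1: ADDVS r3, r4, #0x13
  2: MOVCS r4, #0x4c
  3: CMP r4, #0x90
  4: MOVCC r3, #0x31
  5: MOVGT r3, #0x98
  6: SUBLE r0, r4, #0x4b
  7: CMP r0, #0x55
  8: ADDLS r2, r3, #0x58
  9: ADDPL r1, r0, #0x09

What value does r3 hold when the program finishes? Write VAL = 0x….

0: ✓ CMP  NZCV=1000
1: · ADDVS
2: · MOVCS
3: ✓ CMP  NZCV=1001
4: ✓ MOVCC  r3←0x31
5: ✓ MOVGT  r3←0x98
6: · SUBLE
7: ✓ CMP  NZCV=1010
8: · ADDLS
9: · ADDPL

VAL = 0x98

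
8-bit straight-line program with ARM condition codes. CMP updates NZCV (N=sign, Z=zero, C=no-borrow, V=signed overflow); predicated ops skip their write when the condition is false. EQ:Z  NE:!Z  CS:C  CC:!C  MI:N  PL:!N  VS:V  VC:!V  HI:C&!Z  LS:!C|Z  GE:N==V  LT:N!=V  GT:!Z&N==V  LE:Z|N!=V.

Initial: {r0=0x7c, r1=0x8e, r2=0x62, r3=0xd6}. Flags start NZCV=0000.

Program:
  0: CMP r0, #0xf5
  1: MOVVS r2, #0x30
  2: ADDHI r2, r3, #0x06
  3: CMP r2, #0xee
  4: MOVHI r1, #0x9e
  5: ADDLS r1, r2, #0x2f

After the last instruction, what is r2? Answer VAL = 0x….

VAL = 0x30

[0] flags=1001 → (cmp)
[1] flags=1001 VS?T → r2=0x30
[2] flags=1001 HI?F → skip
[3] flags=0000 → (cmp)
[4] flags=0000 HI?F → skip
[5] flags=0000 LS?T → r1=0x5f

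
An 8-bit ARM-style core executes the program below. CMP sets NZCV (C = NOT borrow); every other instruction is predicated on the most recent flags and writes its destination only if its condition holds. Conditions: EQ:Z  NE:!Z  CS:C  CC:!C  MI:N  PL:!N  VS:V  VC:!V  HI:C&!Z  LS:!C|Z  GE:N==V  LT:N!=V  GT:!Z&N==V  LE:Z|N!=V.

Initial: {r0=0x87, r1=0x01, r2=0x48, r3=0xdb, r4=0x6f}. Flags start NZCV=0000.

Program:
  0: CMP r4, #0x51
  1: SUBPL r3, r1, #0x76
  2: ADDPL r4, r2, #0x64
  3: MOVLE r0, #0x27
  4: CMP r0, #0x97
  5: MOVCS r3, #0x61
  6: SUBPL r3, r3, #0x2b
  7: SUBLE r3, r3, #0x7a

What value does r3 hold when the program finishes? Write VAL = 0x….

VAL = 0x11

[0] flags=0010 → (cmp)
[1] flags=0010 PL?T → r3=0x8b
[2] flags=0010 PL?T → r4=0xac
[3] flags=0010 LE?F → skip
[4] flags=1000 → (cmp)
[5] flags=1000 CS?F → skip
[6] flags=1000 PL?F → skip
[7] flags=1000 LE?T → r3=0x11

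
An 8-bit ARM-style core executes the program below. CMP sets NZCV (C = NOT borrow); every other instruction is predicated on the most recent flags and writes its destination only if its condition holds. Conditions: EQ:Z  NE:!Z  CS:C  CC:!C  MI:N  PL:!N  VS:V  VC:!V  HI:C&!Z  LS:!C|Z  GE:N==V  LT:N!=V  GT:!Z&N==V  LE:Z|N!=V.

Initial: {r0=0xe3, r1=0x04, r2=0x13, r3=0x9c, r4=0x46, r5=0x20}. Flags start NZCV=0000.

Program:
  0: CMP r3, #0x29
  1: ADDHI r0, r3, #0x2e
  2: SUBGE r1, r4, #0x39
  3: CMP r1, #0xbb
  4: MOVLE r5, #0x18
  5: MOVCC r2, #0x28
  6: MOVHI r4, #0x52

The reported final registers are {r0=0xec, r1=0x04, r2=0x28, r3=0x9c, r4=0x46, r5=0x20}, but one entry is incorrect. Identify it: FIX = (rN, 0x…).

FIX = (r0, 0xca)

[0] flags=0011 → (cmp)
[1] flags=0011 HI?T → r0=0xca
[2] flags=0011 GE?F → skip
[3] flags=0000 → (cmp)
[4] flags=0000 LE?F → skip
[5] flags=0000 CC?T → r2=0x28
[6] flags=0000 HI?F → skip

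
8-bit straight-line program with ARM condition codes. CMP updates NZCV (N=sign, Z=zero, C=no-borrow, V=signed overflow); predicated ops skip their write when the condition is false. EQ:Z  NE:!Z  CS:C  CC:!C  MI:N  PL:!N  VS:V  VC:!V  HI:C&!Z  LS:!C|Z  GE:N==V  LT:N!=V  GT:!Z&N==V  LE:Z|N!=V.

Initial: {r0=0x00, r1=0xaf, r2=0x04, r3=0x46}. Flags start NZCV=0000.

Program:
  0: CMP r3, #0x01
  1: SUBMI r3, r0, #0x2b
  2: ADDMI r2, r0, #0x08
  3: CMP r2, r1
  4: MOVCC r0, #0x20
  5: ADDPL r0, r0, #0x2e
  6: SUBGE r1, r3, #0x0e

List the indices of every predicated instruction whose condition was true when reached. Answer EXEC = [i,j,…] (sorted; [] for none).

EXEC = [4,5,6]

0: ✓ CMP  NZCV=0010
1: · SUBMI
2: · ADDMI
3: ✓ CMP  NZCV=0000
4: ✓ MOVCC  r0←0x20
5: ✓ ADDPL  r0←0x4e
6: ✓ SUBGE  r1←0x38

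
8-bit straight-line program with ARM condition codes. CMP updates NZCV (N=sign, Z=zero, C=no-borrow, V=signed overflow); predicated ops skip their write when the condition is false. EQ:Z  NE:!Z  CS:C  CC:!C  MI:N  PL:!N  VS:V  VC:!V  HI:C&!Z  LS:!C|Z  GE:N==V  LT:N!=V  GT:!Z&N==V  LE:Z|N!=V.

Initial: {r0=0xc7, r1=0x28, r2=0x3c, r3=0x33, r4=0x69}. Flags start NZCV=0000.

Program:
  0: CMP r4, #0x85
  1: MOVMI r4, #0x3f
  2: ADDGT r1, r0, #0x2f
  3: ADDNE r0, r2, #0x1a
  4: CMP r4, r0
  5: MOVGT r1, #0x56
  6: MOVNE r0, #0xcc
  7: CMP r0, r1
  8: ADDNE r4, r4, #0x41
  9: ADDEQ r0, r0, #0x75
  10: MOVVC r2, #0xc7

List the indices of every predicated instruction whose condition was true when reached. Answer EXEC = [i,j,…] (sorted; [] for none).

[0] flags=1001 → (cmp)
[1] flags=1001 MI?T → r4=0x3f
[2] flags=1001 GT?T → r1=0xf6
[3] flags=1001 NE?T → r0=0x56
[4] flags=1000 → (cmp)
[5] flags=1000 GT?F → skip
[6] flags=1000 NE?T → r0=0xcc
[7] flags=1000 → (cmp)
[8] flags=1000 NE?T → r4=0x80
[9] flags=1000 EQ?F → skip
[10] flags=1000 VC?T → r2=0xc7

EXEC = [1,2,3,6,8,10]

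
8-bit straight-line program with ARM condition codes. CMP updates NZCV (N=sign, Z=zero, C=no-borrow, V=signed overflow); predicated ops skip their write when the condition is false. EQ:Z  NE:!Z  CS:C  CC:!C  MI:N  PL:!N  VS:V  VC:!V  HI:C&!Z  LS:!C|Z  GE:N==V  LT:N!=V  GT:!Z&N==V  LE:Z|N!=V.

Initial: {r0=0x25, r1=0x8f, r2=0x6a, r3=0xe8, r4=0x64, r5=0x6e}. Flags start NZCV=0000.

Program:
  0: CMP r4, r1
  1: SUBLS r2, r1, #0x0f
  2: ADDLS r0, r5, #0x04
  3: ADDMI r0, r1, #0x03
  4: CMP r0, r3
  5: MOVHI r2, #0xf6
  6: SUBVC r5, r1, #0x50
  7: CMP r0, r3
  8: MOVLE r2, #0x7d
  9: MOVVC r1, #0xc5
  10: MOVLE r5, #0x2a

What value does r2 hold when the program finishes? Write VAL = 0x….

0: ✓ CMP  NZCV=1001
1: ✓ SUBLS  r2←0x80
2: ✓ ADDLS  r0←0x72
3: ✓ ADDMI  r0←0x92
4: ✓ CMP  NZCV=1000
5: · MOVHI
6: ✓ SUBVC  r5←0x3f
7: ✓ CMP  NZCV=1000
8: ✓ MOVLE  r2←0x7d
9: ✓ MOVVC  r1←0xc5
10: ✓ MOVLE  r5←0x2a

VAL = 0x7d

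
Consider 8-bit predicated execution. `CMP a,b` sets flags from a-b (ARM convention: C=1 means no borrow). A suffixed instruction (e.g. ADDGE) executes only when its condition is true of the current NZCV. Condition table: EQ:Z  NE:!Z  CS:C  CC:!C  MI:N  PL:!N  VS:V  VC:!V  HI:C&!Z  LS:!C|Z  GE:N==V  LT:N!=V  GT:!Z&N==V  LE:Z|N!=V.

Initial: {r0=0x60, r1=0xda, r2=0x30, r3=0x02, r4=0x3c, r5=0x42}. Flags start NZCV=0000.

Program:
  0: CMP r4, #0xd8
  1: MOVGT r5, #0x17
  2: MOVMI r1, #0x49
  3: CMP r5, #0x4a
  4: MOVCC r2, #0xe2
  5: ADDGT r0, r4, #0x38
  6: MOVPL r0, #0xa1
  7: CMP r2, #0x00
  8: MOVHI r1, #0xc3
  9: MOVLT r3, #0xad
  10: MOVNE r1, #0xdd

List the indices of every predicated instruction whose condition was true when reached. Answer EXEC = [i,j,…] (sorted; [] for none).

0: ✓ CMP  NZCV=0000
1: ✓ MOVGT  r5←0x17
2: · MOVMI
3: ✓ CMP  NZCV=1000
4: ✓ MOVCC  r2←0xe2
5: · ADDGT
6: · MOVPL
7: ✓ CMP  NZCV=1010
8: ✓ MOVHI  r1←0xc3
9: ✓ MOVLT  r3←0xad
10: ✓ MOVNE  r1←0xdd

EXEC = [1,4,8,9,10]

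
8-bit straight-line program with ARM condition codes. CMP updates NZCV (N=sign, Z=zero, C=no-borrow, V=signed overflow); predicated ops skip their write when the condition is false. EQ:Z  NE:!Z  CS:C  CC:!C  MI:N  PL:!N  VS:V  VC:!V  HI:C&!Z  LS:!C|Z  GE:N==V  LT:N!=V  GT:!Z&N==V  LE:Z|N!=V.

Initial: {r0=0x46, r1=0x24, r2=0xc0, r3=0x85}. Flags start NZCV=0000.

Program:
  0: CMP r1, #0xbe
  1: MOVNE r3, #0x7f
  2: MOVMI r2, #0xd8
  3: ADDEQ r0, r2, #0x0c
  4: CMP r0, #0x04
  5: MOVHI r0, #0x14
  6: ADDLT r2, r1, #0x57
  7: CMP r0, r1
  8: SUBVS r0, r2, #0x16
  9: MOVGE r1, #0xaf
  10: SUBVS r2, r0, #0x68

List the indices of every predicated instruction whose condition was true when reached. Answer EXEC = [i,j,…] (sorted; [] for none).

0: ✓ CMP  NZCV=0000
1: ✓ MOVNE  r3←0x7f
2: · MOVMI
3: · ADDEQ
4: ✓ CMP  NZCV=0010
5: ✓ MOVHI  r0←0x14
6: · ADDLT
7: ✓ CMP  NZCV=1000
8: · SUBVS
9: · MOVGE
10: · SUBVS

EXEC = [1,5]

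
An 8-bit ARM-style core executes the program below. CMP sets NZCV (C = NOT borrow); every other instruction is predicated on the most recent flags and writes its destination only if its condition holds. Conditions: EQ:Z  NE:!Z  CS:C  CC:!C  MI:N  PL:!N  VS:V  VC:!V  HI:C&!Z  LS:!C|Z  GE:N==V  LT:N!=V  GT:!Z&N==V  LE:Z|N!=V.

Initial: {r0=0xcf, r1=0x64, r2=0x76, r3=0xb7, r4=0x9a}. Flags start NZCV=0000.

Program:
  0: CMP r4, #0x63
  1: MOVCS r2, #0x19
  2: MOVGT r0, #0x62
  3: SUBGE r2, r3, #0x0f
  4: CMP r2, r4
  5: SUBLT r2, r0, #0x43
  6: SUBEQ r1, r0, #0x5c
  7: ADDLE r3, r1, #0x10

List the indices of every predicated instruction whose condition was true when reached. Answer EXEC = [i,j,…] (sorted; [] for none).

EXEC = [1]

0: ✓ CMP  NZCV=0011
1: ✓ MOVCS  r2←0x19
2: · MOVGT
3: · SUBGE
4: ✓ CMP  NZCV=0000
5: · SUBLT
6: · SUBEQ
7: · ADDLE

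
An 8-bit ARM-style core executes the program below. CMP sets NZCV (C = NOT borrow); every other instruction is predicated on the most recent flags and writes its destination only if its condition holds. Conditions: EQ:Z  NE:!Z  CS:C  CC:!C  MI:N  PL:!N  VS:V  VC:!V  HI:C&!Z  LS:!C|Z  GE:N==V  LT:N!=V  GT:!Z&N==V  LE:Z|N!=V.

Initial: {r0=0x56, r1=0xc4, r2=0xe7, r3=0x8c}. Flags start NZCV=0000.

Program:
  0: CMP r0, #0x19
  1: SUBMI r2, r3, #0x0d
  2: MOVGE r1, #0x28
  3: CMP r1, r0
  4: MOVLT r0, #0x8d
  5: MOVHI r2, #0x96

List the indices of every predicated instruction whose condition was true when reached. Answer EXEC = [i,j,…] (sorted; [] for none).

0: ✓ CMP  NZCV=0010
1: · SUBMI
2: ✓ MOVGE  r1←0x28
3: ✓ CMP  NZCV=1000
4: ✓ MOVLT  r0←0x8d
5: · MOVHI

EXEC = [2,4]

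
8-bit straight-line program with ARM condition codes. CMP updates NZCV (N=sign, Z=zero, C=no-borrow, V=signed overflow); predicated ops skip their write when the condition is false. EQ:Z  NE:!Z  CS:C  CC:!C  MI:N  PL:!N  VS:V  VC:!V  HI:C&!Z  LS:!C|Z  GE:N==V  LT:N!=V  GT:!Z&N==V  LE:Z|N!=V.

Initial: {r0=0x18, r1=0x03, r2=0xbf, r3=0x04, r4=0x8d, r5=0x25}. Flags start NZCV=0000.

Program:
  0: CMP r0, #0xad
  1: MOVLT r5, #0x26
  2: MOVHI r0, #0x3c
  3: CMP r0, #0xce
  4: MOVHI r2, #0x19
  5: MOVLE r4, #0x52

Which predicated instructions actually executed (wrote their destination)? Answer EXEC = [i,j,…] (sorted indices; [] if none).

[0] flags=0000 → (cmp)
[1] flags=0000 LT?F → skip
[2] flags=0000 HI?F → skip
[3] flags=0000 → (cmp)
[4] flags=0000 HI?F → skip
[5] flags=0000 LE?F → skip

EXEC = []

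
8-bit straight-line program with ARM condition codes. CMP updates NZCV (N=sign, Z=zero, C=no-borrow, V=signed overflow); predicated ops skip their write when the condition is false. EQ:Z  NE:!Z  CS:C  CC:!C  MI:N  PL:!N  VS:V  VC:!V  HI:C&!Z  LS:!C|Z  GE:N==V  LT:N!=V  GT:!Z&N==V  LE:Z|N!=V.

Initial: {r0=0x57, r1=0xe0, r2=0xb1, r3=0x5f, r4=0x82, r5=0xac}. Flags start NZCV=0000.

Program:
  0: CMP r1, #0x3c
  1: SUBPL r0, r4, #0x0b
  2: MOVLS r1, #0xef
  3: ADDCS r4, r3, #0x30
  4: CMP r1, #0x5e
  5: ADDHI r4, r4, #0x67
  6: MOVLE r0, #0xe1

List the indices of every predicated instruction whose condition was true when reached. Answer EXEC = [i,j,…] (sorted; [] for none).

0: ✓ CMP  NZCV=1010
1: · SUBPL
2: · MOVLS
3: ✓ ADDCS  r4←0x8f
4: ✓ CMP  NZCV=1010
5: ✓ ADDHI  r4←0xf6
6: ✓ MOVLE  r0←0xe1

EXEC = [3,5,6]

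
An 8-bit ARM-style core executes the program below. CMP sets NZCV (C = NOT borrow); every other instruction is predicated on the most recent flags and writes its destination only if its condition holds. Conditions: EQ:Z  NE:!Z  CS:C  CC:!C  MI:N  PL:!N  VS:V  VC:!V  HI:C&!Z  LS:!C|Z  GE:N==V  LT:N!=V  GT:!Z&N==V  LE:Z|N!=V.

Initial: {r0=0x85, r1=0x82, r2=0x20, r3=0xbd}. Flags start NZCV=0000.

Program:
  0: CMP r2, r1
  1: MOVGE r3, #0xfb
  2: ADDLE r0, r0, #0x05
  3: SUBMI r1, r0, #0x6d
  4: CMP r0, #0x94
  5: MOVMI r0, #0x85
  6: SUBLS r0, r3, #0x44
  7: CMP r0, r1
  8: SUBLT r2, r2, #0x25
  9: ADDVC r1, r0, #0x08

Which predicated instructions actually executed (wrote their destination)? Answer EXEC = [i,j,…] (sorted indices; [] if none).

EXEC = [1,3,5,6,8,9]

0: ✓ CMP  NZCV=1001
1: ✓ MOVGE  r3←0xfb
2: · ADDLE
3: ✓ SUBMI  r1←0x18
4: ✓ CMP  NZCV=1000
5: ✓ MOVMI  r0←0x85
6: ✓ SUBLS  r0←0xb7
7: ✓ CMP  NZCV=1010
8: ✓ SUBLT  r2←0xfb
9: ✓ ADDVC  r1←0xbf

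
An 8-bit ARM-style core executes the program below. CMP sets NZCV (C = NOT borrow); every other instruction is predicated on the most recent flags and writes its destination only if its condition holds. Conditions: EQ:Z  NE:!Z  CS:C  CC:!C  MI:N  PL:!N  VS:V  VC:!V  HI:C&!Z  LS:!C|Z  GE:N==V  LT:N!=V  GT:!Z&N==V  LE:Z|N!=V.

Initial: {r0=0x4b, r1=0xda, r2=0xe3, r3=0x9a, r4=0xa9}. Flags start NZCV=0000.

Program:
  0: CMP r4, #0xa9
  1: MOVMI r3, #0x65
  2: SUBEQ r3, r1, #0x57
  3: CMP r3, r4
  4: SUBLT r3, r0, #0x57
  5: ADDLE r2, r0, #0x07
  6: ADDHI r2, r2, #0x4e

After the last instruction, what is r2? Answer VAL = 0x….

VAL = 0x52

0: ✓ CMP  NZCV=0110
1: · MOVMI
2: ✓ SUBEQ  r3←0x83
3: ✓ CMP  NZCV=1000
4: ✓ SUBLT  r3←0xf4
5: ✓ ADDLE  r2←0x52
6: · ADDHI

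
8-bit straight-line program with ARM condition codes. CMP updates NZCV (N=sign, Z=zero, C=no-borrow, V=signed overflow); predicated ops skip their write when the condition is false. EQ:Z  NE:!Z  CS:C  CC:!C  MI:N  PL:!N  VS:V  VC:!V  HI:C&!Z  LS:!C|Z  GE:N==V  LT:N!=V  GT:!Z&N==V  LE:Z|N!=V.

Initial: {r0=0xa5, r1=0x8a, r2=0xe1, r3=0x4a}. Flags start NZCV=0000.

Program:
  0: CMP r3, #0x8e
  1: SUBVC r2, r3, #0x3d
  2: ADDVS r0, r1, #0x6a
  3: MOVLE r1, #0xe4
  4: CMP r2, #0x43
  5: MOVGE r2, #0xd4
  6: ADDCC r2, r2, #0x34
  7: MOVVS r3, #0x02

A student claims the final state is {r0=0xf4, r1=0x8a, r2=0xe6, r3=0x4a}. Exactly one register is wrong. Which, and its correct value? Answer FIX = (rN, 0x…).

0: ✓ CMP  NZCV=1001
1: · SUBVC
2: ✓ ADDVS  r0←0xf4
3: · MOVLE
4: ✓ CMP  NZCV=1010
5: · MOVGE
6: · ADDCC
7: · MOVVS

FIX = (r2, 0xe1)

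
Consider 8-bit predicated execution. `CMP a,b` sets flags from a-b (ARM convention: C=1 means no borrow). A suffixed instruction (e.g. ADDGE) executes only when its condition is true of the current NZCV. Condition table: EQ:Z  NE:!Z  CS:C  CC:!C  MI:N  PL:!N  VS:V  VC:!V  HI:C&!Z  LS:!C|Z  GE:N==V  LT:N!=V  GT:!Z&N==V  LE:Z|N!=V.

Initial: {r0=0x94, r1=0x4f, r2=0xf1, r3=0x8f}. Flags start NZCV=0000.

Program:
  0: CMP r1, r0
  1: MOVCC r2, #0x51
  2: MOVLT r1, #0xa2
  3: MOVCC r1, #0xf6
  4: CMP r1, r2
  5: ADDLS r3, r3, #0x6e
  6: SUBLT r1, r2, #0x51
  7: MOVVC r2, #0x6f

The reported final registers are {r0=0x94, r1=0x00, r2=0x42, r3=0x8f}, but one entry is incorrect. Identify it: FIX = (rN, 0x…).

FIX = (r2, 0x6f)

0: ✓ CMP  NZCV=1001
1: ✓ MOVCC  r2←0x51
2: · MOVLT
3: ✓ MOVCC  r1←0xf6
4: ✓ CMP  NZCV=1010
5: · ADDLS
6: ✓ SUBLT  r1←0x00
7: ✓ MOVVC  r2←0x6f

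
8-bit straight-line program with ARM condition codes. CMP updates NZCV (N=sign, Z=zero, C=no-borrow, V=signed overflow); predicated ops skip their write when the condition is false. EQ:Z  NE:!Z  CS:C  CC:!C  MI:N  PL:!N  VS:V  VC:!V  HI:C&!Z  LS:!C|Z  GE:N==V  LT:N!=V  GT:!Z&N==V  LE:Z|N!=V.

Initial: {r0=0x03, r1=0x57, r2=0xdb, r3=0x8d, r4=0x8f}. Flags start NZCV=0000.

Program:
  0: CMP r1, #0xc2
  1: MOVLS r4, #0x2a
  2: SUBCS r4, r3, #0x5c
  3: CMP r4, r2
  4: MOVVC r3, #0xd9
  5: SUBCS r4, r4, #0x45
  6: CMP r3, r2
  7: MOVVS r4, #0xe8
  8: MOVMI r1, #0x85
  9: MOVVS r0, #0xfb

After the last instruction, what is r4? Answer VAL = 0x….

[0] flags=1001 → (cmp)
[1] flags=1001 LS?T → r4=0x2a
[2] flags=1001 CS?F → skip
[3] flags=0000 → (cmp)
[4] flags=0000 VC?T → r3=0xd9
[5] flags=0000 CS?F → skip
[6] flags=1000 → (cmp)
[7] flags=1000 VS?F → skip
[8] flags=1000 MI?T → r1=0x85
[9] flags=1000 VS?F → skip

VAL = 0x2a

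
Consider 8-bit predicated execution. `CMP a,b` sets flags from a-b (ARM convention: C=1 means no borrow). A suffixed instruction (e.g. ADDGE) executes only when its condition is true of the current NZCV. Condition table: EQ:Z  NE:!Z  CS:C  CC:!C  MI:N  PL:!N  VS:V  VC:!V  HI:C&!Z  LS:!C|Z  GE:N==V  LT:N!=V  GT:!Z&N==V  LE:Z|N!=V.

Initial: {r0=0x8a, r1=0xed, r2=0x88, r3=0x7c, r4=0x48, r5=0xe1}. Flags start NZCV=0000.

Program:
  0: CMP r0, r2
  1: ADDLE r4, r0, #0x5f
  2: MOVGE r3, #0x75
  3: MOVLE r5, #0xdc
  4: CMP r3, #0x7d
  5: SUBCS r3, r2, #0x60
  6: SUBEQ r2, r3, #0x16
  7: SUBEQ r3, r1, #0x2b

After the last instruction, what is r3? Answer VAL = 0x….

VAL = 0x75

0: ✓ CMP  NZCV=0010
1: · ADDLE
2: ✓ MOVGE  r3←0x75
3: · MOVLE
4: ✓ CMP  NZCV=1000
5: · SUBCS
6: · SUBEQ
7: · SUBEQ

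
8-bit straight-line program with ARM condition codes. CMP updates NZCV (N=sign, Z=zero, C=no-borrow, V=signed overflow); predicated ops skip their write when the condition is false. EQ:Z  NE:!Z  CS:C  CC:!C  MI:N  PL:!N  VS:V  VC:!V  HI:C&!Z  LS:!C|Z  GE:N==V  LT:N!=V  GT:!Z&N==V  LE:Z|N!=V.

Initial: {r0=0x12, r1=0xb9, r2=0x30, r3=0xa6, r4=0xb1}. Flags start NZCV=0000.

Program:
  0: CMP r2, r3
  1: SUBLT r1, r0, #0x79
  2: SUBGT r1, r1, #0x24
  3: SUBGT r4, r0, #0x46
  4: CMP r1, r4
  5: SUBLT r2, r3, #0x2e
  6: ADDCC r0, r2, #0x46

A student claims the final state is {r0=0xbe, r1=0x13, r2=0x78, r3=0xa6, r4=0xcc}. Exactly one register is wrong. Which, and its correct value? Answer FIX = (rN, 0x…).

0: ✓ CMP  NZCV=1001
1: · SUBLT
2: ✓ SUBGT  r1←0x95
3: ✓ SUBGT  r4←0xcc
4: ✓ CMP  NZCV=1000
5: ✓ SUBLT  r2←0x78
6: ✓ ADDCC  r0←0xbe

FIX = (r1, 0x95)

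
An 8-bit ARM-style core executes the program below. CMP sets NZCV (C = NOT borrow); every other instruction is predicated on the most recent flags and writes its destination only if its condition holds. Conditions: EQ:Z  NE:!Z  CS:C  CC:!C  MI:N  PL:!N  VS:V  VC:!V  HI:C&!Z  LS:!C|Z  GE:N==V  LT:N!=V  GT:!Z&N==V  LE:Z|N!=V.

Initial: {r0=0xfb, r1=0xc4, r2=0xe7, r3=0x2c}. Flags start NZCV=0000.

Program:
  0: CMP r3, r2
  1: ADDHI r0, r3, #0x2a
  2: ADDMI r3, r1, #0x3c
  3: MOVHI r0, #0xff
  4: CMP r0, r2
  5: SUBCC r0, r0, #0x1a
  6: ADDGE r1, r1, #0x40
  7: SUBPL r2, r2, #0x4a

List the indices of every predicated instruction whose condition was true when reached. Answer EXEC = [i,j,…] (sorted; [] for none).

[0] flags=0000 → (cmp)
[1] flags=0000 HI?F → skip
[2] flags=0000 MI?F → skip
[3] flags=0000 HI?F → skip
[4] flags=0010 → (cmp)
[5] flags=0010 CC?F → skip
[6] flags=0010 GE?T → r1=0x04
[7] flags=0010 PL?T → r2=0x9d

EXEC = [6,7]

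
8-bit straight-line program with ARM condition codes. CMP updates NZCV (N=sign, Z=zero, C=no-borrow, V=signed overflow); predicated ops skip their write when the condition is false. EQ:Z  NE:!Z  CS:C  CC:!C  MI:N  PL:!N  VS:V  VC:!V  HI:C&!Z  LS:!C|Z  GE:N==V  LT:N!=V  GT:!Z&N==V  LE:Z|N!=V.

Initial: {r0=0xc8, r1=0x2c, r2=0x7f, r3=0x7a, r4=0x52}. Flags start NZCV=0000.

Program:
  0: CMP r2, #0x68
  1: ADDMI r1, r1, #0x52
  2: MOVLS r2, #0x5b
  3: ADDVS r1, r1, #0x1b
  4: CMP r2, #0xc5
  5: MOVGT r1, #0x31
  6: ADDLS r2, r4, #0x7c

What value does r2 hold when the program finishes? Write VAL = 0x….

VAL = 0xce

[0] flags=0010 → (cmp)
[1] flags=0010 MI?F → skip
[2] flags=0010 LS?F → skip
[3] flags=0010 VS?F → skip
[4] flags=1001 → (cmp)
[5] flags=1001 GT?T → r1=0x31
[6] flags=1001 LS?T → r2=0xce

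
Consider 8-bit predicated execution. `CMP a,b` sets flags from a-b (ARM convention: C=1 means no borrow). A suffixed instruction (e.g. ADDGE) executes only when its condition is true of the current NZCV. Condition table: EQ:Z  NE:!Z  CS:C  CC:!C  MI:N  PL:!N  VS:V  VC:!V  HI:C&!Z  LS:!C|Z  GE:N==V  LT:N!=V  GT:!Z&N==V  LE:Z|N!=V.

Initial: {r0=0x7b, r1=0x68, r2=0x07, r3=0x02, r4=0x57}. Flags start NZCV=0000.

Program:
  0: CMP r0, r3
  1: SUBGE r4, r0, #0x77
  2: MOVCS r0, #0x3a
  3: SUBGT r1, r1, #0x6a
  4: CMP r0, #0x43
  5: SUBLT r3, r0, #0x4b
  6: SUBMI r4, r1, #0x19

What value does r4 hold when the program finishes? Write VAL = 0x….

0: ✓ CMP  NZCV=0010
1: ✓ SUBGE  r4←0x04
2: ✓ MOVCS  r0←0x3a
3: ✓ SUBGT  r1←0xfe
4: ✓ CMP  NZCV=1000
5: ✓ SUBLT  r3←0xef
6: ✓ SUBMI  r4←0xe5

VAL = 0xe5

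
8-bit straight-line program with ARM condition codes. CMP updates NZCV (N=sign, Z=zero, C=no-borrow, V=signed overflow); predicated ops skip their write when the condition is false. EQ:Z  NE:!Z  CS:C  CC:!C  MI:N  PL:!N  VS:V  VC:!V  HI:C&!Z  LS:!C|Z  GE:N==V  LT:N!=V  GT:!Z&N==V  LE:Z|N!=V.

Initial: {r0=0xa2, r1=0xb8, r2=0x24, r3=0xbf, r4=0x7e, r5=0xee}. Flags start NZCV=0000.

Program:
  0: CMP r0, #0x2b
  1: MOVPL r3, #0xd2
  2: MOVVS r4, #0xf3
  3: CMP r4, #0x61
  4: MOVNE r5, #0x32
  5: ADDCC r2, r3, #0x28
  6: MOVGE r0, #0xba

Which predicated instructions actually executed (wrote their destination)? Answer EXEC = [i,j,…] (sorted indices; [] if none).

EXEC = [1,2,4]

[0] flags=0011 → (cmp)
[1] flags=0011 PL?T → r3=0xd2
[2] flags=0011 VS?T → r4=0xf3
[3] flags=1010 → (cmp)
[4] flags=1010 NE?T → r5=0x32
[5] flags=1010 CC?F → skip
[6] flags=1010 GE?F → skip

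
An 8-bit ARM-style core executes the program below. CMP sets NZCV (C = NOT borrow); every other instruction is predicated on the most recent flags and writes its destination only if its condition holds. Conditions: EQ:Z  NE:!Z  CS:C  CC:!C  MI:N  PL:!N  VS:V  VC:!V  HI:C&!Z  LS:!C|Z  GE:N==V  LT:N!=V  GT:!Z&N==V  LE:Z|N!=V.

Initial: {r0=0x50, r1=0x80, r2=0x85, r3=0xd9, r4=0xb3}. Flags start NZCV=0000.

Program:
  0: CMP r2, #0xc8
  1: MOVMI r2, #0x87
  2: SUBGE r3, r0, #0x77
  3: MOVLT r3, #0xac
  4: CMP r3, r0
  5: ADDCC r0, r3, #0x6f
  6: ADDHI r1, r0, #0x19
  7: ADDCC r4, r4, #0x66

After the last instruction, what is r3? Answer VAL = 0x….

0: ✓ CMP  NZCV=1000
1: ✓ MOVMI  r2←0x87
2: · SUBGE
3: ✓ MOVLT  r3←0xac
4: ✓ CMP  NZCV=0011
5: · ADDCC
6: ✓ ADDHI  r1←0x69
7: · ADDCC

VAL = 0xac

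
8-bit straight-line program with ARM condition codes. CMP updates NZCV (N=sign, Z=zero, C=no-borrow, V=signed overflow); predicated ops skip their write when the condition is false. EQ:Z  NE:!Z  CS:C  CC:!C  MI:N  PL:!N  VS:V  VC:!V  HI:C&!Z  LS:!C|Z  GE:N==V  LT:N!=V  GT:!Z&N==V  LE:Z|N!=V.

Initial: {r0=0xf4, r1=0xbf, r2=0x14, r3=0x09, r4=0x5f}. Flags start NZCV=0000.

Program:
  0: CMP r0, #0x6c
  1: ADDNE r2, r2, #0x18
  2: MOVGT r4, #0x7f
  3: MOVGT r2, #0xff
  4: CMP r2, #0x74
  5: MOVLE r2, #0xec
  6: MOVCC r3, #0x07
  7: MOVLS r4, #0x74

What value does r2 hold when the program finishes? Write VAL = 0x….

VAL = 0xec

[0] flags=1010 → (cmp)
[1] flags=1010 NE?T → r2=0x2c
[2] flags=1010 GT?F → skip
[3] flags=1010 GT?F → skip
[4] flags=1000 → (cmp)
[5] flags=1000 LE?T → r2=0xec
[6] flags=1000 CC?T → r3=0x07
[7] flags=1000 LS?T → r4=0x74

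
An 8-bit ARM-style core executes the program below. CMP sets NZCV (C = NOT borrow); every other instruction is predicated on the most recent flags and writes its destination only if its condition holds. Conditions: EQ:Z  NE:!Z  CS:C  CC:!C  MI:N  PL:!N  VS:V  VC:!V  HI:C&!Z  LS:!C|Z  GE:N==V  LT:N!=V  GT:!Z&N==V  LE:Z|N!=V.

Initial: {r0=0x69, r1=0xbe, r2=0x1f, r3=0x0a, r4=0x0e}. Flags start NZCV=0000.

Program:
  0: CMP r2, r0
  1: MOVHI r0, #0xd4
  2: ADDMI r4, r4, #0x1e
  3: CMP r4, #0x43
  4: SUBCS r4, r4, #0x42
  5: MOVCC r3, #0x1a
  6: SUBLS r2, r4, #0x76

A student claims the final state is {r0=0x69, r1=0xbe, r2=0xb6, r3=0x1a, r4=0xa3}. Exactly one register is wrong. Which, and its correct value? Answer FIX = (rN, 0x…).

FIX = (r4, 0x2c)

0: ✓ CMP  NZCV=1000
1: · MOVHI
2: ✓ ADDMI  r4←0x2c
3: ✓ CMP  NZCV=1000
4: · SUBCS
5: ✓ MOVCC  r3←0x1a
6: ✓ SUBLS  r2←0xb6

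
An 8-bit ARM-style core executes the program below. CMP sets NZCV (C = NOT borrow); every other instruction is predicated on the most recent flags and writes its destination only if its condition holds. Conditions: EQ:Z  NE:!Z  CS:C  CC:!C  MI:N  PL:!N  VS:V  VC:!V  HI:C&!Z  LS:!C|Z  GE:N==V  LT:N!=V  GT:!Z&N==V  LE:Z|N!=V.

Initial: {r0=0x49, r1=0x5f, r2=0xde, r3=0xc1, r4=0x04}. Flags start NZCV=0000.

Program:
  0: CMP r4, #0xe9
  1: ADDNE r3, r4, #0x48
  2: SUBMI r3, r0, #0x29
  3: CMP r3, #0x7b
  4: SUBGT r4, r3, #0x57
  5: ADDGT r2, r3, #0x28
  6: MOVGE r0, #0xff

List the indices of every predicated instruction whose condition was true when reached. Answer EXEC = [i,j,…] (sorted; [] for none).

EXEC = [1]

[0] flags=0000 → (cmp)
[1] flags=0000 NE?T → r3=0x4c
[2] flags=0000 MI?F → skip
[3] flags=1000 → (cmp)
[4] flags=1000 GT?F → skip
[5] flags=1000 GT?F → skip
[6] flags=1000 GE?F → skip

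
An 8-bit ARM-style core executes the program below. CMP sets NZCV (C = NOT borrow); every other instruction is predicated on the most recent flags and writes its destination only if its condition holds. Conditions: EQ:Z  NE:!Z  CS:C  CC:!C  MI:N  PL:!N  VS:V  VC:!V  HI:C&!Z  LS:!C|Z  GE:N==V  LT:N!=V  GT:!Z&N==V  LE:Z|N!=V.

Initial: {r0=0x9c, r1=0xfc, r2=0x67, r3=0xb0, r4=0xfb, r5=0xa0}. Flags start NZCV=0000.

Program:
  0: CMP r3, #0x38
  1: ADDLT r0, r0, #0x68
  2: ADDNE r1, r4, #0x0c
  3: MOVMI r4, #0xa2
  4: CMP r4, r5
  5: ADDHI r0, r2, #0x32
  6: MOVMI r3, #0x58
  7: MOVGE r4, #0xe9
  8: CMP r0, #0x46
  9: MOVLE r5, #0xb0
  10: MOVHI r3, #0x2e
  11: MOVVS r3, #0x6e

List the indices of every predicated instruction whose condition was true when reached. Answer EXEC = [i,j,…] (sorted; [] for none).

0: ✓ CMP  NZCV=0011
1: ✓ ADDLT  r0←0x04
2: ✓ ADDNE  r1←0x07
3: · MOVMI
4: ✓ CMP  NZCV=0010
5: ✓ ADDHI  r0←0x99
6: · MOVMI
7: ✓ MOVGE  r4←0xe9
8: ✓ CMP  NZCV=0011
9: ✓ MOVLE  r5←0xb0
10: ✓ MOVHI  r3←0x2e
11: ✓ MOVVS  r3←0x6e

EXEC = [1,2,5,7,9,10,11]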